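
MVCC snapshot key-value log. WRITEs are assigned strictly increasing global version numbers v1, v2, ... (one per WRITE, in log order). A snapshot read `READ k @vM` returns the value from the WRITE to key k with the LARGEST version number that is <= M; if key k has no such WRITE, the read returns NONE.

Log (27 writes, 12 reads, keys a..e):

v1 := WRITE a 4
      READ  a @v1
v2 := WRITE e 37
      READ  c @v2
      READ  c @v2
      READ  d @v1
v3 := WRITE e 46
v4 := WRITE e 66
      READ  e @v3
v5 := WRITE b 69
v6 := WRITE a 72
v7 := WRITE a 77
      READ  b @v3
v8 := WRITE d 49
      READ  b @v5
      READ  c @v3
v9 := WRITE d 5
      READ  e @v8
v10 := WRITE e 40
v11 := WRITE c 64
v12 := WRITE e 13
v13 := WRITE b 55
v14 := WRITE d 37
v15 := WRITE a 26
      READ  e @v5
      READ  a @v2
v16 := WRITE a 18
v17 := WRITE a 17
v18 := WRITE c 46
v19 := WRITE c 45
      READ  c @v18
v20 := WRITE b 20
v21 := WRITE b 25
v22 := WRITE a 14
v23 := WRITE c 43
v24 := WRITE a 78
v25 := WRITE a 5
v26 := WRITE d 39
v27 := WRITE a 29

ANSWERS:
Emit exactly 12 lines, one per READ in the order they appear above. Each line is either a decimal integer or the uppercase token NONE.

Answer: 4
NONE
NONE
NONE
46
NONE
69
NONE
66
66
4
46

Derivation:
v1: WRITE a=4  (a history now [(1, 4)])
READ a @v1: history=[(1, 4)] -> pick v1 -> 4
v2: WRITE e=37  (e history now [(2, 37)])
READ c @v2: history=[] -> no version <= 2 -> NONE
READ c @v2: history=[] -> no version <= 2 -> NONE
READ d @v1: history=[] -> no version <= 1 -> NONE
v3: WRITE e=46  (e history now [(2, 37), (3, 46)])
v4: WRITE e=66  (e history now [(2, 37), (3, 46), (4, 66)])
READ e @v3: history=[(2, 37), (3, 46), (4, 66)] -> pick v3 -> 46
v5: WRITE b=69  (b history now [(5, 69)])
v6: WRITE a=72  (a history now [(1, 4), (6, 72)])
v7: WRITE a=77  (a history now [(1, 4), (6, 72), (7, 77)])
READ b @v3: history=[(5, 69)] -> no version <= 3 -> NONE
v8: WRITE d=49  (d history now [(8, 49)])
READ b @v5: history=[(5, 69)] -> pick v5 -> 69
READ c @v3: history=[] -> no version <= 3 -> NONE
v9: WRITE d=5  (d history now [(8, 49), (9, 5)])
READ e @v8: history=[(2, 37), (3, 46), (4, 66)] -> pick v4 -> 66
v10: WRITE e=40  (e history now [(2, 37), (3, 46), (4, 66), (10, 40)])
v11: WRITE c=64  (c history now [(11, 64)])
v12: WRITE e=13  (e history now [(2, 37), (3, 46), (4, 66), (10, 40), (12, 13)])
v13: WRITE b=55  (b history now [(5, 69), (13, 55)])
v14: WRITE d=37  (d history now [(8, 49), (9, 5), (14, 37)])
v15: WRITE a=26  (a history now [(1, 4), (6, 72), (7, 77), (15, 26)])
READ e @v5: history=[(2, 37), (3, 46), (4, 66), (10, 40), (12, 13)] -> pick v4 -> 66
READ a @v2: history=[(1, 4), (6, 72), (7, 77), (15, 26)] -> pick v1 -> 4
v16: WRITE a=18  (a history now [(1, 4), (6, 72), (7, 77), (15, 26), (16, 18)])
v17: WRITE a=17  (a history now [(1, 4), (6, 72), (7, 77), (15, 26), (16, 18), (17, 17)])
v18: WRITE c=46  (c history now [(11, 64), (18, 46)])
v19: WRITE c=45  (c history now [(11, 64), (18, 46), (19, 45)])
READ c @v18: history=[(11, 64), (18, 46), (19, 45)] -> pick v18 -> 46
v20: WRITE b=20  (b history now [(5, 69), (13, 55), (20, 20)])
v21: WRITE b=25  (b history now [(5, 69), (13, 55), (20, 20), (21, 25)])
v22: WRITE a=14  (a history now [(1, 4), (6, 72), (7, 77), (15, 26), (16, 18), (17, 17), (22, 14)])
v23: WRITE c=43  (c history now [(11, 64), (18, 46), (19, 45), (23, 43)])
v24: WRITE a=78  (a history now [(1, 4), (6, 72), (7, 77), (15, 26), (16, 18), (17, 17), (22, 14), (24, 78)])
v25: WRITE a=5  (a history now [(1, 4), (6, 72), (7, 77), (15, 26), (16, 18), (17, 17), (22, 14), (24, 78), (25, 5)])
v26: WRITE d=39  (d history now [(8, 49), (9, 5), (14, 37), (26, 39)])
v27: WRITE a=29  (a history now [(1, 4), (6, 72), (7, 77), (15, 26), (16, 18), (17, 17), (22, 14), (24, 78), (25, 5), (27, 29)])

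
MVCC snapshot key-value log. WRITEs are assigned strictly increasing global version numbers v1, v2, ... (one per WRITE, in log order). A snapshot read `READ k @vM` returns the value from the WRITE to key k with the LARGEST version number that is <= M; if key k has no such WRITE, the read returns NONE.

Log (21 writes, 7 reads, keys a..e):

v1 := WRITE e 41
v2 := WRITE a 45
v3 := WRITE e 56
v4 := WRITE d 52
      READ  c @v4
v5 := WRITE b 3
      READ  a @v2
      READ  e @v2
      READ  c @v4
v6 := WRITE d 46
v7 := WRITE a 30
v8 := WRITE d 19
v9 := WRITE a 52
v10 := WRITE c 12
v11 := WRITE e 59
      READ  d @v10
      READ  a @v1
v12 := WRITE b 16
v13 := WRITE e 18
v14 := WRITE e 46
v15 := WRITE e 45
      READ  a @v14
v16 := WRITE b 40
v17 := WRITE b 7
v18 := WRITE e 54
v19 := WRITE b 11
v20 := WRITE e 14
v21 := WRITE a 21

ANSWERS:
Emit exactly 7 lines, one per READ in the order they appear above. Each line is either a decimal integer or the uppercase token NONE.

v1: WRITE e=41  (e history now [(1, 41)])
v2: WRITE a=45  (a history now [(2, 45)])
v3: WRITE e=56  (e history now [(1, 41), (3, 56)])
v4: WRITE d=52  (d history now [(4, 52)])
READ c @v4: history=[] -> no version <= 4 -> NONE
v5: WRITE b=3  (b history now [(5, 3)])
READ a @v2: history=[(2, 45)] -> pick v2 -> 45
READ e @v2: history=[(1, 41), (3, 56)] -> pick v1 -> 41
READ c @v4: history=[] -> no version <= 4 -> NONE
v6: WRITE d=46  (d history now [(4, 52), (6, 46)])
v7: WRITE a=30  (a history now [(2, 45), (7, 30)])
v8: WRITE d=19  (d history now [(4, 52), (6, 46), (8, 19)])
v9: WRITE a=52  (a history now [(2, 45), (7, 30), (9, 52)])
v10: WRITE c=12  (c history now [(10, 12)])
v11: WRITE e=59  (e history now [(1, 41), (3, 56), (11, 59)])
READ d @v10: history=[(4, 52), (6, 46), (8, 19)] -> pick v8 -> 19
READ a @v1: history=[(2, 45), (7, 30), (9, 52)] -> no version <= 1 -> NONE
v12: WRITE b=16  (b history now [(5, 3), (12, 16)])
v13: WRITE e=18  (e history now [(1, 41), (3, 56), (11, 59), (13, 18)])
v14: WRITE e=46  (e history now [(1, 41), (3, 56), (11, 59), (13, 18), (14, 46)])
v15: WRITE e=45  (e history now [(1, 41), (3, 56), (11, 59), (13, 18), (14, 46), (15, 45)])
READ a @v14: history=[(2, 45), (7, 30), (9, 52)] -> pick v9 -> 52
v16: WRITE b=40  (b history now [(5, 3), (12, 16), (16, 40)])
v17: WRITE b=7  (b history now [(5, 3), (12, 16), (16, 40), (17, 7)])
v18: WRITE e=54  (e history now [(1, 41), (3, 56), (11, 59), (13, 18), (14, 46), (15, 45), (18, 54)])
v19: WRITE b=11  (b history now [(5, 3), (12, 16), (16, 40), (17, 7), (19, 11)])
v20: WRITE e=14  (e history now [(1, 41), (3, 56), (11, 59), (13, 18), (14, 46), (15, 45), (18, 54), (20, 14)])
v21: WRITE a=21  (a history now [(2, 45), (7, 30), (9, 52), (21, 21)])

Answer: NONE
45
41
NONE
19
NONE
52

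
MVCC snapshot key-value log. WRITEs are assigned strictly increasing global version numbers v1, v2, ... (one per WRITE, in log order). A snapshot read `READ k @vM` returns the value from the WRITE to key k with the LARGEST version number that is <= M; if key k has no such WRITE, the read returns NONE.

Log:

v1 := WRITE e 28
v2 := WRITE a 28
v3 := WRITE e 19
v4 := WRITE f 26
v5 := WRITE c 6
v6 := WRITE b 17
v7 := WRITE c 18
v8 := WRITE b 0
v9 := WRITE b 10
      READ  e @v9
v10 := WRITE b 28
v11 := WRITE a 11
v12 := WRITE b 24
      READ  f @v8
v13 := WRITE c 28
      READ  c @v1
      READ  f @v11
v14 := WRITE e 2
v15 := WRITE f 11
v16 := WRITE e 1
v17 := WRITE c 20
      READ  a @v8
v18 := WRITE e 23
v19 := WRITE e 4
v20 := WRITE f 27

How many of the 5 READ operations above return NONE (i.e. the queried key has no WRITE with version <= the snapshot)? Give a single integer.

v1: WRITE e=28  (e history now [(1, 28)])
v2: WRITE a=28  (a history now [(2, 28)])
v3: WRITE e=19  (e history now [(1, 28), (3, 19)])
v4: WRITE f=26  (f history now [(4, 26)])
v5: WRITE c=6  (c history now [(5, 6)])
v6: WRITE b=17  (b history now [(6, 17)])
v7: WRITE c=18  (c history now [(5, 6), (7, 18)])
v8: WRITE b=0  (b history now [(6, 17), (8, 0)])
v9: WRITE b=10  (b history now [(6, 17), (8, 0), (9, 10)])
READ e @v9: history=[(1, 28), (3, 19)] -> pick v3 -> 19
v10: WRITE b=28  (b history now [(6, 17), (8, 0), (9, 10), (10, 28)])
v11: WRITE a=11  (a history now [(2, 28), (11, 11)])
v12: WRITE b=24  (b history now [(6, 17), (8, 0), (9, 10), (10, 28), (12, 24)])
READ f @v8: history=[(4, 26)] -> pick v4 -> 26
v13: WRITE c=28  (c history now [(5, 6), (7, 18), (13, 28)])
READ c @v1: history=[(5, 6), (7, 18), (13, 28)] -> no version <= 1 -> NONE
READ f @v11: history=[(4, 26)] -> pick v4 -> 26
v14: WRITE e=2  (e history now [(1, 28), (3, 19), (14, 2)])
v15: WRITE f=11  (f history now [(4, 26), (15, 11)])
v16: WRITE e=1  (e history now [(1, 28), (3, 19), (14, 2), (16, 1)])
v17: WRITE c=20  (c history now [(5, 6), (7, 18), (13, 28), (17, 20)])
READ a @v8: history=[(2, 28), (11, 11)] -> pick v2 -> 28
v18: WRITE e=23  (e history now [(1, 28), (3, 19), (14, 2), (16, 1), (18, 23)])
v19: WRITE e=4  (e history now [(1, 28), (3, 19), (14, 2), (16, 1), (18, 23), (19, 4)])
v20: WRITE f=27  (f history now [(4, 26), (15, 11), (20, 27)])
Read results in order: ['19', '26', 'NONE', '26', '28']
NONE count = 1

Answer: 1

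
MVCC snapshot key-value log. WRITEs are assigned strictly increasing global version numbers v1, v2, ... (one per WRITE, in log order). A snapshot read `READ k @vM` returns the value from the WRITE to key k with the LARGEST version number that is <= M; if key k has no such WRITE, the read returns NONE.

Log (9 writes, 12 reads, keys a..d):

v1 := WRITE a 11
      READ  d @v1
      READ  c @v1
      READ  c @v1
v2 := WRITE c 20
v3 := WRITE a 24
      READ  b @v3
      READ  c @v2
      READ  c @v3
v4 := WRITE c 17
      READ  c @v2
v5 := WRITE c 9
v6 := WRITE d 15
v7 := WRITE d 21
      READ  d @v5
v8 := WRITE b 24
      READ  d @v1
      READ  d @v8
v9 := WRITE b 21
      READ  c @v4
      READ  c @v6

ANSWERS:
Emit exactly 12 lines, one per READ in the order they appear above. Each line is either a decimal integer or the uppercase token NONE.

Answer: NONE
NONE
NONE
NONE
20
20
20
NONE
NONE
21
17
9

Derivation:
v1: WRITE a=11  (a history now [(1, 11)])
READ d @v1: history=[] -> no version <= 1 -> NONE
READ c @v1: history=[] -> no version <= 1 -> NONE
READ c @v1: history=[] -> no version <= 1 -> NONE
v2: WRITE c=20  (c history now [(2, 20)])
v3: WRITE a=24  (a history now [(1, 11), (3, 24)])
READ b @v3: history=[] -> no version <= 3 -> NONE
READ c @v2: history=[(2, 20)] -> pick v2 -> 20
READ c @v3: history=[(2, 20)] -> pick v2 -> 20
v4: WRITE c=17  (c history now [(2, 20), (4, 17)])
READ c @v2: history=[(2, 20), (4, 17)] -> pick v2 -> 20
v5: WRITE c=9  (c history now [(2, 20), (4, 17), (5, 9)])
v6: WRITE d=15  (d history now [(6, 15)])
v7: WRITE d=21  (d history now [(6, 15), (7, 21)])
READ d @v5: history=[(6, 15), (7, 21)] -> no version <= 5 -> NONE
v8: WRITE b=24  (b history now [(8, 24)])
READ d @v1: history=[(6, 15), (7, 21)] -> no version <= 1 -> NONE
READ d @v8: history=[(6, 15), (7, 21)] -> pick v7 -> 21
v9: WRITE b=21  (b history now [(8, 24), (9, 21)])
READ c @v4: history=[(2, 20), (4, 17), (5, 9)] -> pick v4 -> 17
READ c @v6: history=[(2, 20), (4, 17), (5, 9)] -> pick v5 -> 9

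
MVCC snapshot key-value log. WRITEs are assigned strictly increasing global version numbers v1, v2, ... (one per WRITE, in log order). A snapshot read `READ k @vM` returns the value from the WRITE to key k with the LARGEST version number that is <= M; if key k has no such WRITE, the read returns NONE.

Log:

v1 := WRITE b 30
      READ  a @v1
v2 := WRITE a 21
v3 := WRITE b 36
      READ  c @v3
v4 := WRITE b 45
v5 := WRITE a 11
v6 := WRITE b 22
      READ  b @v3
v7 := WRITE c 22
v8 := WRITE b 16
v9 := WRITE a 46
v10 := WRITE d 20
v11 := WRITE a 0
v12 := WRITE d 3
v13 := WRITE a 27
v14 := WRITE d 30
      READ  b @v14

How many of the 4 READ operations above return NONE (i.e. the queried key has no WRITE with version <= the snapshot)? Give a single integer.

v1: WRITE b=30  (b history now [(1, 30)])
READ a @v1: history=[] -> no version <= 1 -> NONE
v2: WRITE a=21  (a history now [(2, 21)])
v3: WRITE b=36  (b history now [(1, 30), (3, 36)])
READ c @v3: history=[] -> no version <= 3 -> NONE
v4: WRITE b=45  (b history now [(1, 30), (3, 36), (4, 45)])
v5: WRITE a=11  (a history now [(2, 21), (5, 11)])
v6: WRITE b=22  (b history now [(1, 30), (3, 36), (4, 45), (6, 22)])
READ b @v3: history=[(1, 30), (3, 36), (4, 45), (6, 22)] -> pick v3 -> 36
v7: WRITE c=22  (c history now [(7, 22)])
v8: WRITE b=16  (b history now [(1, 30), (3, 36), (4, 45), (6, 22), (8, 16)])
v9: WRITE a=46  (a history now [(2, 21), (5, 11), (9, 46)])
v10: WRITE d=20  (d history now [(10, 20)])
v11: WRITE a=0  (a history now [(2, 21), (5, 11), (9, 46), (11, 0)])
v12: WRITE d=3  (d history now [(10, 20), (12, 3)])
v13: WRITE a=27  (a history now [(2, 21), (5, 11), (9, 46), (11, 0), (13, 27)])
v14: WRITE d=30  (d history now [(10, 20), (12, 3), (14, 30)])
READ b @v14: history=[(1, 30), (3, 36), (4, 45), (6, 22), (8, 16)] -> pick v8 -> 16
Read results in order: ['NONE', 'NONE', '36', '16']
NONE count = 2

Answer: 2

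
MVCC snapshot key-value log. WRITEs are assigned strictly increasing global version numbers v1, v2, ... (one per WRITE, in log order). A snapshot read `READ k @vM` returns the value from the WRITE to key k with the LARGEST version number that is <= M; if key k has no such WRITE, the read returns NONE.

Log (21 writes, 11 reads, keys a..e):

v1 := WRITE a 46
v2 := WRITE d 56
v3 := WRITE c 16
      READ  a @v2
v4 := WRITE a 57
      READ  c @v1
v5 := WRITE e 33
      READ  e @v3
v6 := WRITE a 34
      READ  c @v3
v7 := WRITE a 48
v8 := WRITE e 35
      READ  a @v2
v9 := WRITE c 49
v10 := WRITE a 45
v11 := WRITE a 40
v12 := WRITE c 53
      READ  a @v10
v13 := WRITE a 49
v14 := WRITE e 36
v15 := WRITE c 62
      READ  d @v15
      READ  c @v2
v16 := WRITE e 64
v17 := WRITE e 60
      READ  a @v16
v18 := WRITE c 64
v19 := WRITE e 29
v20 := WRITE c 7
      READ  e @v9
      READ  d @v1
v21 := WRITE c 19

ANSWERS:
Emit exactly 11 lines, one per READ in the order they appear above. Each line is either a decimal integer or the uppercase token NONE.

Answer: 46
NONE
NONE
16
46
45
56
NONE
49
35
NONE

Derivation:
v1: WRITE a=46  (a history now [(1, 46)])
v2: WRITE d=56  (d history now [(2, 56)])
v3: WRITE c=16  (c history now [(3, 16)])
READ a @v2: history=[(1, 46)] -> pick v1 -> 46
v4: WRITE a=57  (a history now [(1, 46), (4, 57)])
READ c @v1: history=[(3, 16)] -> no version <= 1 -> NONE
v5: WRITE e=33  (e history now [(5, 33)])
READ e @v3: history=[(5, 33)] -> no version <= 3 -> NONE
v6: WRITE a=34  (a history now [(1, 46), (4, 57), (6, 34)])
READ c @v3: history=[(3, 16)] -> pick v3 -> 16
v7: WRITE a=48  (a history now [(1, 46), (4, 57), (6, 34), (7, 48)])
v8: WRITE e=35  (e history now [(5, 33), (8, 35)])
READ a @v2: history=[(1, 46), (4, 57), (6, 34), (7, 48)] -> pick v1 -> 46
v9: WRITE c=49  (c history now [(3, 16), (9, 49)])
v10: WRITE a=45  (a history now [(1, 46), (4, 57), (6, 34), (7, 48), (10, 45)])
v11: WRITE a=40  (a history now [(1, 46), (4, 57), (6, 34), (7, 48), (10, 45), (11, 40)])
v12: WRITE c=53  (c history now [(3, 16), (9, 49), (12, 53)])
READ a @v10: history=[(1, 46), (4, 57), (6, 34), (7, 48), (10, 45), (11, 40)] -> pick v10 -> 45
v13: WRITE a=49  (a history now [(1, 46), (4, 57), (6, 34), (7, 48), (10, 45), (11, 40), (13, 49)])
v14: WRITE e=36  (e history now [(5, 33), (8, 35), (14, 36)])
v15: WRITE c=62  (c history now [(3, 16), (9, 49), (12, 53), (15, 62)])
READ d @v15: history=[(2, 56)] -> pick v2 -> 56
READ c @v2: history=[(3, 16), (9, 49), (12, 53), (15, 62)] -> no version <= 2 -> NONE
v16: WRITE e=64  (e history now [(5, 33), (8, 35), (14, 36), (16, 64)])
v17: WRITE e=60  (e history now [(5, 33), (8, 35), (14, 36), (16, 64), (17, 60)])
READ a @v16: history=[(1, 46), (4, 57), (6, 34), (7, 48), (10, 45), (11, 40), (13, 49)] -> pick v13 -> 49
v18: WRITE c=64  (c history now [(3, 16), (9, 49), (12, 53), (15, 62), (18, 64)])
v19: WRITE e=29  (e history now [(5, 33), (8, 35), (14, 36), (16, 64), (17, 60), (19, 29)])
v20: WRITE c=7  (c history now [(3, 16), (9, 49), (12, 53), (15, 62), (18, 64), (20, 7)])
READ e @v9: history=[(5, 33), (8, 35), (14, 36), (16, 64), (17, 60), (19, 29)] -> pick v8 -> 35
READ d @v1: history=[(2, 56)] -> no version <= 1 -> NONE
v21: WRITE c=19  (c history now [(3, 16), (9, 49), (12, 53), (15, 62), (18, 64), (20, 7), (21, 19)])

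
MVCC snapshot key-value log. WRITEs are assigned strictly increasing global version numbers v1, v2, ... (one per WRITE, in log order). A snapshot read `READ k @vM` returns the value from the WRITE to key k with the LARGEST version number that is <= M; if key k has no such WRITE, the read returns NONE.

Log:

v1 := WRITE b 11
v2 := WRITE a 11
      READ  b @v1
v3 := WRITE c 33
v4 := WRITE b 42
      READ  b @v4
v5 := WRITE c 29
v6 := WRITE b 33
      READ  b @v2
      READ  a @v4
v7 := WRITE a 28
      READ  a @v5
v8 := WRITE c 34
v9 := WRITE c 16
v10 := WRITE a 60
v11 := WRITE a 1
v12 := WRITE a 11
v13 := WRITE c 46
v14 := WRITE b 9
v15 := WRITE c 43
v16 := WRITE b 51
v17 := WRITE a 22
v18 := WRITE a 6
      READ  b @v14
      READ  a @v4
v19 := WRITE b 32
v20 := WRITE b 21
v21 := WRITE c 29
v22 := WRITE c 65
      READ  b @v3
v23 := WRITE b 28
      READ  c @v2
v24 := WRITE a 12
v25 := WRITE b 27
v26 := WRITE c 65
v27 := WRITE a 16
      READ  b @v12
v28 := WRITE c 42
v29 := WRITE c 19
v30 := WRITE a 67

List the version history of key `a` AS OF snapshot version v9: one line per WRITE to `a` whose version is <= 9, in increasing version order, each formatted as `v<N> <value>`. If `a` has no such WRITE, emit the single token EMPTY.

Scan writes for key=a with version <= 9:
  v1 WRITE b 11 -> skip
  v2 WRITE a 11 -> keep
  v3 WRITE c 33 -> skip
  v4 WRITE b 42 -> skip
  v5 WRITE c 29 -> skip
  v6 WRITE b 33 -> skip
  v7 WRITE a 28 -> keep
  v8 WRITE c 34 -> skip
  v9 WRITE c 16 -> skip
  v10 WRITE a 60 -> drop (> snap)
  v11 WRITE a 1 -> drop (> snap)
  v12 WRITE a 11 -> drop (> snap)
  v13 WRITE c 46 -> skip
  v14 WRITE b 9 -> skip
  v15 WRITE c 43 -> skip
  v16 WRITE b 51 -> skip
  v17 WRITE a 22 -> drop (> snap)
  v18 WRITE a 6 -> drop (> snap)
  v19 WRITE b 32 -> skip
  v20 WRITE b 21 -> skip
  v21 WRITE c 29 -> skip
  v22 WRITE c 65 -> skip
  v23 WRITE b 28 -> skip
  v24 WRITE a 12 -> drop (> snap)
  v25 WRITE b 27 -> skip
  v26 WRITE c 65 -> skip
  v27 WRITE a 16 -> drop (> snap)
  v28 WRITE c 42 -> skip
  v29 WRITE c 19 -> skip
  v30 WRITE a 67 -> drop (> snap)
Collected: [(2, 11), (7, 28)]

Answer: v2 11
v7 28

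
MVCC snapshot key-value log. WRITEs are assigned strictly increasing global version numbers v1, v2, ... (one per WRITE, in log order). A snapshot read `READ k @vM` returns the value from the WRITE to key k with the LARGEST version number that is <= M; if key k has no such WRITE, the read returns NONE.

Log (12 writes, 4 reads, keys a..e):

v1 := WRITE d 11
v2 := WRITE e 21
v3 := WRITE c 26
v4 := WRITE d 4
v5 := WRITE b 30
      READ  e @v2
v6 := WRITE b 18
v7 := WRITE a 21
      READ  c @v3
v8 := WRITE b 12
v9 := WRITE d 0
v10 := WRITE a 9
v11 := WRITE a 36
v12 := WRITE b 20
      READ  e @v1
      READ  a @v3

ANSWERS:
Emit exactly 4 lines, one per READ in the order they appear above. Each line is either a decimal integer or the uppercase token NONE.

v1: WRITE d=11  (d history now [(1, 11)])
v2: WRITE e=21  (e history now [(2, 21)])
v3: WRITE c=26  (c history now [(3, 26)])
v4: WRITE d=4  (d history now [(1, 11), (4, 4)])
v5: WRITE b=30  (b history now [(5, 30)])
READ e @v2: history=[(2, 21)] -> pick v2 -> 21
v6: WRITE b=18  (b history now [(5, 30), (6, 18)])
v7: WRITE a=21  (a history now [(7, 21)])
READ c @v3: history=[(3, 26)] -> pick v3 -> 26
v8: WRITE b=12  (b history now [(5, 30), (6, 18), (8, 12)])
v9: WRITE d=0  (d history now [(1, 11), (4, 4), (9, 0)])
v10: WRITE a=9  (a history now [(7, 21), (10, 9)])
v11: WRITE a=36  (a history now [(7, 21), (10, 9), (11, 36)])
v12: WRITE b=20  (b history now [(5, 30), (6, 18), (8, 12), (12, 20)])
READ e @v1: history=[(2, 21)] -> no version <= 1 -> NONE
READ a @v3: history=[(7, 21), (10, 9), (11, 36)] -> no version <= 3 -> NONE

Answer: 21
26
NONE
NONE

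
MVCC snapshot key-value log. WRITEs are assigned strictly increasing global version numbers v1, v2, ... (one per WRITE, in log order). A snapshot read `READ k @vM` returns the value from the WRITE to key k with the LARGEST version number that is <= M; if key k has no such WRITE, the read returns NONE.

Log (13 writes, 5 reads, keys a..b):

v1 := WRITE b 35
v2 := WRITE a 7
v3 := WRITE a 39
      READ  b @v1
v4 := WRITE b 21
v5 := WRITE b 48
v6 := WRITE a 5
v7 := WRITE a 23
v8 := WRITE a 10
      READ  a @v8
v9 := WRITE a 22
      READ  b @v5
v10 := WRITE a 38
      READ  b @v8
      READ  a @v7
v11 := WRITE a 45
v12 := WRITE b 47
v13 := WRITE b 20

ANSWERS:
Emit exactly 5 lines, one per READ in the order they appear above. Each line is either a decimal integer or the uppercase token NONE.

Answer: 35
10
48
48
23

Derivation:
v1: WRITE b=35  (b history now [(1, 35)])
v2: WRITE a=7  (a history now [(2, 7)])
v3: WRITE a=39  (a history now [(2, 7), (3, 39)])
READ b @v1: history=[(1, 35)] -> pick v1 -> 35
v4: WRITE b=21  (b history now [(1, 35), (4, 21)])
v5: WRITE b=48  (b history now [(1, 35), (4, 21), (5, 48)])
v6: WRITE a=5  (a history now [(2, 7), (3, 39), (6, 5)])
v7: WRITE a=23  (a history now [(2, 7), (3, 39), (6, 5), (7, 23)])
v8: WRITE a=10  (a history now [(2, 7), (3, 39), (6, 5), (7, 23), (8, 10)])
READ a @v8: history=[(2, 7), (3, 39), (6, 5), (7, 23), (8, 10)] -> pick v8 -> 10
v9: WRITE a=22  (a history now [(2, 7), (3, 39), (6, 5), (7, 23), (8, 10), (9, 22)])
READ b @v5: history=[(1, 35), (4, 21), (5, 48)] -> pick v5 -> 48
v10: WRITE a=38  (a history now [(2, 7), (3, 39), (6, 5), (7, 23), (8, 10), (9, 22), (10, 38)])
READ b @v8: history=[(1, 35), (4, 21), (5, 48)] -> pick v5 -> 48
READ a @v7: history=[(2, 7), (3, 39), (6, 5), (7, 23), (8, 10), (9, 22), (10, 38)] -> pick v7 -> 23
v11: WRITE a=45  (a history now [(2, 7), (3, 39), (6, 5), (7, 23), (8, 10), (9, 22), (10, 38), (11, 45)])
v12: WRITE b=47  (b history now [(1, 35), (4, 21), (5, 48), (12, 47)])
v13: WRITE b=20  (b history now [(1, 35), (4, 21), (5, 48), (12, 47), (13, 20)])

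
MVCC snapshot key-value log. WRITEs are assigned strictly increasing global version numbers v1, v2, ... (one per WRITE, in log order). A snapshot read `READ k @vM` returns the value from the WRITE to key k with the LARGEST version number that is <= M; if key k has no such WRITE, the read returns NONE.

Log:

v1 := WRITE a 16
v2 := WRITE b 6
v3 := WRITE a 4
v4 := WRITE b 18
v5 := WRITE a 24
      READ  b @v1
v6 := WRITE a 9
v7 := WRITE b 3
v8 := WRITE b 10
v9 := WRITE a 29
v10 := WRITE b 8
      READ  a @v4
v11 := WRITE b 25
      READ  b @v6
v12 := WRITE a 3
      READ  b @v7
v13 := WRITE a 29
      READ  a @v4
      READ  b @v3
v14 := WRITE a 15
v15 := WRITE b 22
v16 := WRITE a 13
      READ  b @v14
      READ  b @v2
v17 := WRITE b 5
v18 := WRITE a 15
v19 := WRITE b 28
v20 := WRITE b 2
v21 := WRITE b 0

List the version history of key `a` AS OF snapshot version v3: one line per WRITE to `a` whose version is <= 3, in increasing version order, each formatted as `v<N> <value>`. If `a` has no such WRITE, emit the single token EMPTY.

Scan writes for key=a with version <= 3:
  v1 WRITE a 16 -> keep
  v2 WRITE b 6 -> skip
  v3 WRITE a 4 -> keep
  v4 WRITE b 18 -> skip
  v5 WRITE a 24 -> drop (> snap)
  v6 WRITE a 9 -> drop (> snap)
  v7 WRITE b 3 -> skip
  v8 WRITE b 10 -> skip
  v9 WRITE a 29 -> drop (> snap)
  v10 WRITE b 8 -> skip
  v11 WRITE b 25 -> skip
  v12 WRITE a 3 -> drop (> snap)
  v13 WRITE a 29 -> drop (> snap)
  v14 WRITE a 15 -> drop (> snap)
  v15 WRITE b 22 -> skip
  v16 WRITE a 13 -> drop (> snap)
  v17 WRITE b 5 -> skip
  v18 WRITE a 15 -> drop (> snap)
  v19 WRITE b 28 -> skip
  v20 WRITE b 2 -> skip
  v21 WRITE b 0 -> skip
Collected: [(1, 16), (3, 4)]

Answer: v1 16
v3 4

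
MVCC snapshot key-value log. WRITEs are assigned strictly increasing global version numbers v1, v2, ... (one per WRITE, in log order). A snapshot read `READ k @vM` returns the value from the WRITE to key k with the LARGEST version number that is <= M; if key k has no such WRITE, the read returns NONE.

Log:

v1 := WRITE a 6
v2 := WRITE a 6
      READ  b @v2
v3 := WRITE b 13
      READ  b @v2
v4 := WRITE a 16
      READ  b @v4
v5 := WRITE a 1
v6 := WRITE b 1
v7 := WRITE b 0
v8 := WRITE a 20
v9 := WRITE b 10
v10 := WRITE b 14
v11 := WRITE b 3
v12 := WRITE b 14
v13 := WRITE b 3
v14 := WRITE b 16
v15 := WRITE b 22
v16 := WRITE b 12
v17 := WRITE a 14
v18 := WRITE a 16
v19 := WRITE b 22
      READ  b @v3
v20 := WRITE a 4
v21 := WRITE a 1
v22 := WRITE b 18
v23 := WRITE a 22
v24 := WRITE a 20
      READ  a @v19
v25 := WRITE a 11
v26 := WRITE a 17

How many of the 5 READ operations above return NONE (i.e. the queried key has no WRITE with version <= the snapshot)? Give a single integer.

Answer: 2

Derivation:
v1: WRITE a=6  (a history now [(1, 6)])
v2: WRITE a=6  (a history now [(1, 6), (2, 6)])
READ b @v2: history=[] -> no version <= 2 -> NONE
v3: WRITE b=13  (b history now [(3, 13)])
READ b @v2: history=[(3, 13)] -> no version <= 2 -> NONE
v4: WRITE a=16  (a history now [(1, 6), (2, 6), (4, 16)])
READ b @v4: history=[(3, 13)] -> pick v3 -> 13
v5: WRITE a=1  (a history now [(1, 6), (2, 6), (4, 16), (5, 1)])
v6: WRITE b=1  (b history now [(3, 13), (6, 1)])
v7: WRITE b=0  (b history now [(3, 13), (6, 1), (7, 0)])
v8: WRITE a=20  (a history now [(1, 6), (2, 6), (4, 16), (5, 1), (8, 20)])
v9: WRITE b=10  (b history now [(3, 13), (6, 1), (7, 0), (9, 10)])
v10: WRITE b=14  (b history now [(3, 13), (6, 1), (7, 0), (9, 10), (10, 14)])
v11: WRITE b=3  (b history now [(3, 13), (6, 1), (7, 0), (9, 10), (10, 14), (11, 3)])
v12: WRITE b=14  (b history now [(3, 13), (6, 1), (7, 0), (9, 10), (10, 14), (11, 3), (12, 14)])
v13: WRITE b=3  (b history now [(3, 13), (6, 1), (7, 0), (9, 10), (10, 14), (11, 3), (12, 14), (13, 3)])
v14: WRITE b=16  (b history now [(3, 13), (6, 1), (7, 0), (9, 10), (10, 14), (11, 3), (12, 14), (13, 3), (14, 16)])
v15: WRITE b=22  (b history now [(3, 13), (6, 1), (7, 0), (9, 10), (10, 14), (11, 3), (12, 14), (13, 3), (14, 16), (15, 22)])
v16: WRITE b=12  (b history now [(3, 13), (6, 1), (7, 0), (9, 10), (10, 14), (11, 3), (12, 14), (13, 3), (14, 16), (15, 22), (16, 12)])
v17: WRITE a=14  (a history now [(1, 6), (2, 6), (4, 16), (5, 1), (8, 20), (17, 14)])
v18: WRITE a=16  (a history now [(1, 6), (2, 6), (4, 16), (5, 1), (8, 20), (17, 14), (18, 16)])
v19: WRITE b=22  (b history now [(3, 13), (6, 1), (7, 0), (9, 10), (10, 14), (11, 3), (12, 14), (13, 3), (14, 16), (15, 22), (16, 12), (19, 22)])
READ b @v3: history=[(3, 13), (6, 1), (7, 0), (9, 10), (10, 14), (11, 3), (12, 14), (13, 3), (14, 16), (15, 22), (16, 12), (19, 22)] -> pick v3 -> 13
v20: WRITE a=4  (a history now [(1, 6), (2, 6), (4, 16), (5, 1), (8, 20), (17, 14), (18, 16), (20, 4)])
v21: WRITE a=1  (a history now [(1, 6), (2, 6), (4, 16), (5, 1), (8, 20), (17, 14), (18, 16), (20, 4), (21, 1)])
v22: WRITE b=18  (b history now [(3, 13), (6, 1), (7, 0), (9, 10), (10, 14), (11, 3), (12, 14), (13, 3), (14, 16), (15, 22), (16, 12), (19, 22), (22, 18)])
v23: WRITE a=22  (a history now [(1, 6), (2, 6), (4, 16), (5, 1), (8, 20), (17, 14), (18, 16), (20, 4), (21, 1), (23, 22)])
v24: WRITE a=20  (a history now [(1, 6), (2, 6), (4, 16), (5, 1), (8, 20), (17, 14), (18, 16), (20, 4), (21, 1), (23, 22), (24, 20)])
READ a @v19: history=[(1, 6), (2, 6), (4, 16), (5, 1), (8, 20), (17, 14), (18, 16), (20, 4), (21, 1), (23, 22), (24, 20)] -> pick v18 -> 16
v25: WRITE a=11  (a history now [(1, 6), (2, 6), (4, 16), (5, 1), (8, 20), (17, 14), (18, 16), (20, 4), (21, 1), (23, 22), (24, 20), (25, 11)])
v26: WRITE a=17  (a history now [(1, 6), (2, 6), (4, 16), (5, 1), (8, 20), (17, 14), (18, 16), (20, 4), (21, 1), (23, 22), (24, 20), (25, 11), (26, 17)])
Read results in order: ['NONE', 'NONE', '13', '13', '16']
NONE count = 2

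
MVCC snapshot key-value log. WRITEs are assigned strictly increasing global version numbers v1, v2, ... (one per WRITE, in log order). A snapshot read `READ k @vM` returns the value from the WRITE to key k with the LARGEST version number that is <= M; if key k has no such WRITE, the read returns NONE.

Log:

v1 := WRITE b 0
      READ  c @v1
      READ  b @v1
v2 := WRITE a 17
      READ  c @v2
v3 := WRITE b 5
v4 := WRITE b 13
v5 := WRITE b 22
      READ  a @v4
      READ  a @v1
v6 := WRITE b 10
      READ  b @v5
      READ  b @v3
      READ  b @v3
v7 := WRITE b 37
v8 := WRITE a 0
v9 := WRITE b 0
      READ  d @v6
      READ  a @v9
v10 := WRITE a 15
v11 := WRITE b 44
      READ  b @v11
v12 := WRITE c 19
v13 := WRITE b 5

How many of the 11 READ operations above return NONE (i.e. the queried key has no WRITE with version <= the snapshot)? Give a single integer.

v1: WRITE b=0  (b history now [(1, 0)])
READ c @v1: history=[] -> no version <= 1 -> NONE
READ b @v1: history=[(1, 0)] -> pick v1 -> 0
v2: WRITE a=17  (a history now [(2, 17)])
READ c @v2: history=[] -> no version <= 2 -> NONE
v3: WRITE b=5  (b history now [(1, 0), (3, 5)])
v4: WRITE b=13  (b history now [(1, 0), (3, 5), (4, 13)])
v5: WRITE b=22  (b history now [(1, 0), (3, 5), (4, 13), (5, 22)])
READ a @v4: history=[(2, 17)] -> pick v2 -> 17
READ a @v1: history=[(2, 17)] -> no version <= 1 -> NONE
v6: WRITE b=10  (b history now [(1, 0), (3, 5), (4, 13), (5, 22), (6, 10)])
READ b @v5: history=[(1, 0), (3, 5), (4, 13), (5, 22), (6, 10)] -> pick v5 -> 22
READ b @v3: history=[(1, 0), (3, 5), (4, 13), (5, 22), (6, 10)] -> pick v3 -> 5
READ b @v3: history=[(1, 0), (3, 5), (4, 13), (5, 22), (6, 10)] -> pick v3 -> 5
v7: WRITE b=37  (b history now [(1, 0), (3, 5), (4, 13), (5, 22), (6, 10), (7, 37)])
v8: WRITE a=0  (a history now [(2, 17), (8, 0)])
v9: WRITE b=0  (b history now [(1, 0), (3, 5), (4, 13), (5, 22), (6, 10), (7, 37), (9, 0)])
READ d @v6: history=[] -> no version <= 6 -> NONE
READ a @v9: history=[(2, 17), (8, 0)] -> pick v8 -> 0
v10: WRITE a=15  (a history now [(2, 17), (8, 0), (10, 15)])
v11: WRITE b=44  (b history now [(1, 0), (3, 5), (4, 13), (5, 22), (6, 10), (7, 37), (9, 0), (11, 44)])
READ b @v11: history=[(1, 0), (3, 5), (4, 13), (5, 22), (6, 10), (7, 37), (9, 0), (11, 44)] -> pick v11 -> 44
v12: WRITE c=19  (c history now [(12, 19)])
v13: WRITE b=5  (b history now [(1, 0), (3, 5), (4, 13), (5, 22), (6, 10), (7, 37), (9, 0), (11, 44), (13, 5)])
Read results in order: ['NONE', '0', 'NONE', '17', 'NONE', '22', '5', '5', 'NONE', '0', '44']
NONE count = 4

Answer: 4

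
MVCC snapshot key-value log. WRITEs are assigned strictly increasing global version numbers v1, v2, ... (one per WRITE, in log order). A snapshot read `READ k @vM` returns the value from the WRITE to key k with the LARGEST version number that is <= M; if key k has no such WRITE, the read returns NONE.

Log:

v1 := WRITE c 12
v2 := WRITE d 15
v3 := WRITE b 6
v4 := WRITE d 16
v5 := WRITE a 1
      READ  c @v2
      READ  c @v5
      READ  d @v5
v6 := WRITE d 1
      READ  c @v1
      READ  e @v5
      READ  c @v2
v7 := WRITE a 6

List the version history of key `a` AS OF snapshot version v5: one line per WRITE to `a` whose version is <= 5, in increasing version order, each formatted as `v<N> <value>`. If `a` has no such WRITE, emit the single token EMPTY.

Scan writes for key=a with version <= 5:
  v1 WRITE c 12 -> skip
  v2 WRITE d 15 -> skip
  v3 WRITE b 6 -> skip
  v4 WRITE d 16 -> skip
  v5 WRITE a 1 -> keep
  v6 WRITE d 1 -> skip
  v7 WRITE a 6 -> drop (> snap)
Collected: [(5, 1)]

Answer: v5 1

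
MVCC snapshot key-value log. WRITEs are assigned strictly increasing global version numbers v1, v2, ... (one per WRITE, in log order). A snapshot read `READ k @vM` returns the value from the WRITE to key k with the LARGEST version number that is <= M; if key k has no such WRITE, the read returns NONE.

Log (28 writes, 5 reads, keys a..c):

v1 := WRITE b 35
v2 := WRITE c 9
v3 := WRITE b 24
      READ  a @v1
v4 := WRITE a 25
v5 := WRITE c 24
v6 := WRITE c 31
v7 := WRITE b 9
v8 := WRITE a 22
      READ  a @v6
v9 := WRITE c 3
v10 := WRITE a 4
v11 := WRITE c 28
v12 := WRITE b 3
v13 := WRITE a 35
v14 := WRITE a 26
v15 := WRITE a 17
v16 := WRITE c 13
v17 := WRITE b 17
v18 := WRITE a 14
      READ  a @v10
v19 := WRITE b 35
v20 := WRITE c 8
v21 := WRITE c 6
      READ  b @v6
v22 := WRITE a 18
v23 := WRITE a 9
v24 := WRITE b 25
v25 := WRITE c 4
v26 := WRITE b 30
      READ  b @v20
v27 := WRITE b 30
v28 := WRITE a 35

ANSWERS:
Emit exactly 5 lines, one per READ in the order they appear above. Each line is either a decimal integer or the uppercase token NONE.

v1: WRITE b=35  (b history now [(1, 35)])
v2: WRITE c=9  (c history now [(2, 9)])
v3: WRITE b=24  (b history now [(1, 35), (3, 24)])
READ a @v1: history=[] -> no version <= 1 -> NONE
v4: WRITE a=25  (a history now [(4, 25)])
v5: WRITE c=24  (c history now [(2, 9), (5, 24)])
v6: WRITE c=31  (c history now [(2, 9), (5, 24), (6, 31)])
v7: WRITE b=9  (b history now [(1, 35), (3, 24), (7, 9)])
v8: WRITE a=22  (a history now [(4, 25), (8, 22)])
READ a @v6: history=[(4, 25), (8, 22)] -> pick v4 -> 25
v9: WRITE c=3  (c history now [(2, 9), (5, 24), (6, 31), (9, 3)])
v10: WRITE a=4  (a history now [(4, 25), (8, 22), (10, 4)])
v11: WRITE c=28  (c history now [(2, 9), (5, 24), (6, 31), (9, 3), (11, 28)])
v12: WRITE b=3  (b history now [(1, 35), (3, 24), (7, 9), (12, 3)])
v13: WRITE a=35  (a history now [(4, 25), (8, 22), (10, 4), (13, 35)])
v14: WRITE a=26  (a history now [(4, 25), (8, 22), (10, 4), (13, 35), (14, 26)])
v15: WRITE a=17  (a history now [(4, 25), (8, 22), (10, 4), (13, 35), (14, 26), (15, 17)])
v16: WRITE c=13  (c history now [(2, 9), (5, 24), (6, 31), (9, 3), (11, 28), (16, 13)])
v17: WRITE b=17  (b history now [(1, 35), (3, 24), (7, 9), (12, 3), (17, 17)])
v18: WRITE a=14  (a history now [(4, 25), (8, 22), (10, 4), (13, 35), (14, 26), (15, 17), (18, 14)])
READ a @v10: history=[(4, 25), (8, 22), (10, 4), (13, 35), (14, 26), (15, 17), (18, 14)] -> pick v10 -> 4
v19: WRITE b=35  (b history now [(1, 35), (3, 24), (7, 9), (12, 3), (17, 17), (19, 35)])
v20: WRITE c=8  (c history now [(2, 9), (5, 24), (6, 31), (9, 3), (11, 28), (16, 13), (20, 8)])
v21: WRITE c=6  (c history now [(2, 9), (5, 24), (6, 31), (9, 3), (11, 28), (16, 13), (20, 8), (21, 6)])
READ b @v6: history=[(1, 35), (3, 24), (7, 9), (12, 3), (17, 17), (19, 35)] -> pick v3 -> 24
v22: WRITE a=18  (a history now [(4, 25), (8, 22), (10, 4), (13, 35), (14, 26), (15, 17), (18, 14), (22, 18)])
v23: WRITE a=9  (a history now [(4, 25), (8, 22), (10, 4), (13, 35), (14, 26), (15, 17), (18, 14), (22, 18), (23, 9)])
v24: WRITE b=25  (b history now [(1, 35), (3, 24), (7, 9), (12, 3), (17, 17), (19, 35), (24, 25)])
v25: WRITE c=4  (c history now [(2, 9), (5, 24), (6, 31), (9, 3), (11, 28), (16, 13), (20, 8), (21, 6), (25, 4)])
v26: WRITE b=30  (b history now [(1, 35), (3, 24), (7, 9), (12, 3), (17, 17), (19, 35), (24, 25), (26, 30)])
READ b @v20: history=[(1, 35), (3, 24), (7, 9), (12, 3), (17, 17), (19, 35), (24, 25), (26, 30)] -> pick v19 -> 35
v27: WRITE b=30  (b history now [(1, 35), (3, 24), (7, 9), (12, 3), (17, 17), (19, 35), (24, 25), (26, 30), (27, 30)])
v28: WRITE a=35  (a history now [(4, 25), (8, 22), (10, 4), (13, 35), (14, 26), (15, 17), (18, 14), (22, 18), (23, 9), (28, 35)])

Answer: NONE
25
4
24
35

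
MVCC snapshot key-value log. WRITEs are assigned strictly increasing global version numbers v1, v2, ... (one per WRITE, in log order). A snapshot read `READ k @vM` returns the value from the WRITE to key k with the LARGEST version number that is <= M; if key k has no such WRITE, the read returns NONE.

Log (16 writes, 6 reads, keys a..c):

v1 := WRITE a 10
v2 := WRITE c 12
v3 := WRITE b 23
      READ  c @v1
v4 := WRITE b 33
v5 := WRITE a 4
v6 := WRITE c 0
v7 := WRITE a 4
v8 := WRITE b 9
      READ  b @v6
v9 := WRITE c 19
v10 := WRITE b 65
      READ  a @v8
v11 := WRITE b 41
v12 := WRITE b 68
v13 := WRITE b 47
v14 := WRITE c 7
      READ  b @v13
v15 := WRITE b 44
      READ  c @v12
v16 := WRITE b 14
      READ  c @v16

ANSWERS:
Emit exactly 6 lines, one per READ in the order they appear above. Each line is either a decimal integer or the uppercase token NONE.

v1: WRITE a=10  (a history now [(1, 10)])
v2: WRITE c=12  (c history now [(2, 12)])
v3: WRITE b=23  (b history now [(3, 23)])
READ c @v1: history=[(2, 12)] -> no version <= 1 -> NONE
v4: WRITE b=33  (b history now [(3, 23), (4, 33)])
v5: WRITE a=4  (a history now [(1, 10), (5, 4)])
v6: WRITE c=0  (c history now [(2, 12), (6, 0)])
v7: WRITE a=4  (a history now [(1, 10), (5, 4), (7, 4)])
v8: WRITE b=9  (b history now [(3, 23), (4, 33), (8, 9)])
READ b @v6: history=[(3, 23), (4, 33), (8, 9)] -> pick v4 -> 33
v9: WRITE c=19  (c history now [(2, 12), (6, 0), (9, 19)])
v10: WRITE b=65  (b history now [(3, 23), (4, 33), (8, 9), (10, 65)])
READ a @v8: history=[(1, 10), (5, 4), (7, 4)] -> pick v7 -> 4
v11: WRITE b=41  (b history now [(3, 23), (4, 33), (8, 9), (10, 65), (11, 41)])
v12: WRITE b=68  (b history now [(3, 23), (4, 33), (8, 9), (10, 65), (11, 41), (12, 68)])
v13: WRITE b=47  (b history now [(3, 23), (4, 33), (8, 9), (10, 65), (11, 41), (12, 68), (13, 47)])
v14: WRITE c=7  (c history now [(2, 12), (6, 0), (9, 19), (14, 7)])
READ b @v13: history=[(3, 23), (4, 33), (8, 9), (10, 65), (11, 41), (12, 68), (13, 47)] -> pick v13 -> 47
v15: WRITE b=44  (b history now [(3, 23), (4, 33), (8, 9), (10, 65), (11, 41), (12, 68), (13, 47), (15, 44)])
READ c @v12: history=[(2, 12), (6, 0), (9, 19), (14, 7)] -> pick v9 -> 19
v16: WRITE b=14  (b history now [(3, 23), (4, 33), (8, 9), (10, 65), (11, 41), (12, 68), (13, 47), (15, 44), (16, 14)])
READ c @v16: history=[(2, 12), (6, 0), (9, 19), (14, 7)] -> pick v14 -> 7

Answer: NONE
33
4
47
19
7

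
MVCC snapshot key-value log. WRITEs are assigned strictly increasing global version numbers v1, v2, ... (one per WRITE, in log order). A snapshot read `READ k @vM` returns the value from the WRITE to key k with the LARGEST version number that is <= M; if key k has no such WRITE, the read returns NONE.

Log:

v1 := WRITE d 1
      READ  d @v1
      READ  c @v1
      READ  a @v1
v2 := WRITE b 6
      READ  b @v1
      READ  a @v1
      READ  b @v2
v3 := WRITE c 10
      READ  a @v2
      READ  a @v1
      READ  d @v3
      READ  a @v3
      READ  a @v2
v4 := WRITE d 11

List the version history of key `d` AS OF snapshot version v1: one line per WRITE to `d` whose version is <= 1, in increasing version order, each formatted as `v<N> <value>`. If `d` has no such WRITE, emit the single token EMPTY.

Scan writes for key=d with version <= 1:
  v1 WRITE d 1 -> keep
  v2 WRITE b 6 -> skip
  v3 WRITE c 10 -> skip
  v4 WRITE d 11 -> drop (> snap)
Collected: [(1, 1)]

Answer: v1 1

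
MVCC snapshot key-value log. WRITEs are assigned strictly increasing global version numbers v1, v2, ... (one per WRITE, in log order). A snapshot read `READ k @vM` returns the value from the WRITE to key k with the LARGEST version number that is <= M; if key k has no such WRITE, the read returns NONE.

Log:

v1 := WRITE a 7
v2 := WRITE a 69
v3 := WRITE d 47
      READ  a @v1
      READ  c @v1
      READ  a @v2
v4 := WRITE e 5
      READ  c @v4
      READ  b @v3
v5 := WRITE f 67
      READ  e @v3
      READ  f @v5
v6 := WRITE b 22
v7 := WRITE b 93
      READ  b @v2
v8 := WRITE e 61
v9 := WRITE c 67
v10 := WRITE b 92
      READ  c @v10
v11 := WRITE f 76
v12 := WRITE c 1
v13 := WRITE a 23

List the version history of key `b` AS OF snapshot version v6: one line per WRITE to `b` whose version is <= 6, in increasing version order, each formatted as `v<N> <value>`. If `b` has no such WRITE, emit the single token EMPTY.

Scan writes for key=b with version <= 6:
  v1 WRITE a 7 -> skip
  v2 WRITE a 69 -> skip
  v3 WRITE d 47 -> skip
  v4 WRITE e 5 -> skip
  v5 WRITE f 67 -> skip
  v6 WRITE b 22 -> keep
  v7 WRITE b 93 -> drop (> snap)
  v8 WRITE e 61 -> skip
  v9 WRITE c 67 -> skip
  v10 WRITE b 92 -> drop (> snap)
  v11 WRITE f 76 -> skip
  v12 WRITE c 1 -> skip
  v13 WRITE a 23 -> skip
Collected: [(6, 22)]

Answer: v6 22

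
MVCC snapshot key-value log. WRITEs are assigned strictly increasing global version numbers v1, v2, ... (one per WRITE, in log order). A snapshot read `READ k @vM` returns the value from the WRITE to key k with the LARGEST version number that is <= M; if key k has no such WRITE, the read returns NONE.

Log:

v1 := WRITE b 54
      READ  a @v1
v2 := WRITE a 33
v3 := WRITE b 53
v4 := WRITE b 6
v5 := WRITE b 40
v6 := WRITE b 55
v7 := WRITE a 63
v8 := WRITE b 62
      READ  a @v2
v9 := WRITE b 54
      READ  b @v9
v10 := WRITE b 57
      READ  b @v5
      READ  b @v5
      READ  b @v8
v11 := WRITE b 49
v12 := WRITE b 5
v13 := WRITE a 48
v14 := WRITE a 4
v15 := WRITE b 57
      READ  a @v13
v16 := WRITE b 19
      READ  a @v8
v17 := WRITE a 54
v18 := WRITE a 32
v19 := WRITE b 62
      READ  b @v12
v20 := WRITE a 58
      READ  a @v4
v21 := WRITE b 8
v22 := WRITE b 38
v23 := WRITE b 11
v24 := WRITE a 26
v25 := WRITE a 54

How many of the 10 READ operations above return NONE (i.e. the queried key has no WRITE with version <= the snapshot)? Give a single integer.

Answer: 1

Derivation:
v1: WRITE b=54  (b history now [(1, 54)])
READ a @v1: history=[] -> no version <= 1 -> NONE
v2: WRITE a=33  (a history now [(2, 33)])
v3: WRITE b=53  (b history now [(1, 54), (3, 53)])
v4: WRITE b=6  (b history now [(1, 54), (3, 53), (4, 6)])
v5: WRITE b=40  (b history now [(1, 54), (3, 53), (4, 6), (5, 40)])
v6: WRITE b=55  (b history now [(1, 54), (3, 53), (4, 6), (5, 40), (6, 55)])
v7: WRITE a=63  (a history now [(2, 33), (7, 63)])
v8: WRITE b=62  (b history now [(1, 54), (3, 53), (4, 6), (5, 40), (6, 55), (8, 62)])
READ a @v2: history=[(2, 33), (7, 63)] -> pick v2 -> 33
v9: WRITE b=54  (b history now [(1, 54), (3, 53), (4, 6), (5, 40), (6, 55), (8, 62), (9, 54)])
READ b @v9: history=[(1, 54), (3, 53), (4, 6), (5, 40), (6, 55), (8, 62), (9, 54)] -> pick v9 -> 54
v10: WRITE b=57  (b history now [(1, 54), (3, 53), (4, 6), (5, 40), (6, 55), (8, 62), (9, 54), (10, 57)])
READ b @v5: history=[(1, 54), (3, 53), (4, 6), (5, 40), (6, 55), (8, 62), (9, 54), (10, 57)] -> pick v5 -> 40
READ b @v5: history=[(1, 54), (3, 53), (4, 6), (5, 40), (6, 55), (8, 62), (9, 54), (10, 57)] -> pick v5 -> 40
READ b @v8: history=[(1, 54), (3, 53), (4, 6), (5, 40), (6, 55), (8, 62), (9, 54), (10, 57)] -> pick v8 -> 62
v11: WRITE b=49  (b history now [(1, 54), (3, 53), (4, 6), (5, 40), (6, 55), (8, 62), (9, 54), (10, 57), (11, 49)])
v12: WRITE b=5  (b history now [(1, 54), (3, 53), (4, 6), (5, 40), (6, 55), (8, 62), (9, 54), (10, 57), (11, 49), (12, 5)])
v13: WRITE a=48  (a history now [(2, 33), (7, 63), (13, 48)])
v14: WRITE a=4  (a history now [(2, 33), (7, 63), (13, 48), (14, 4)])
v15: WRITE b=57  (b history now [(1, 54), (3, 53), (4, 6), (5, 40), (6, 55), (8, 62), (9, 54), (10, 57), (11, 49), (12, 5), (15, 57)])
READ a @v13: history=[(2, 33), (7, 63), (13, 48), (14, 4)] -> pick v13 -> 48
v16: WRITE b=19  (b history now [(1, 54), (3, 53), (4, 6), (5, 40), (6, 55), (8, 62), (9, 54), (10, 57), (11, 49), (12, 5), (15, 57), (16, 19)])
READ a @v8: history=[(2, 33), (7, 63), (13, 48), (14, 4)] -> pick v7 -> 63
v17: WRITE a=54  (a history now [(2, 33), (7, 63), (13, 48), (14, 4), (17, 54)])
v18: WRITE a=32  (a history now [(2, 33), (7, 63), (13, 48), (14, 4), (17, 54), (18, 32)])
v19: WRITE b=62  (b history now [(1, 54), (3, 53), (4, 6), (5, 40), (6, 55), (8, 62), (9, 54), (10, 57), (11, 49), (12, 5), (15, 57), (16, 19), (19, 62)])
READ b @v12: history=[(1, 54), (3, 53), (4, 6), (5, 40), (6, 55), (8, 62), (9, 54), (10, 57), (11, 49), (12, 5), (15, 57), (16, 19), (19, 62)] -> pick v12 -> 5
v20: WRITE a=58  (a history now [(2, 33), (7, 63), (13, 48), (14, 4), (17, 54), (18, 32), (20, 58)])
READ a @v4: history=[(2, 33), (7, 63), (13, 48), (14, 4), (17, 54), (18, 32), (20, 58)] -> pick v2 -> 33
v21: WRITE b=8  (b history now [(1, 54), (3, 53), (4, 6), (5, 40), (6, 55), (8, 62), (9, 54), (10, 57), (11, 49), (12, 5), (15, 57), (16, 19), (19, 62), (21, 8)])
v22: WRITE b=38  (b history now [(1, 54), (3, 53), (4, 6), (5, 40), (6, 55), (8, 62), (9, 54), (10, 57), (11, 49), (12, 5), (15, 57), (16, 19), (19, 62), (21, 8), (22, 38)])
v23: WRITE b=11  (b history now [(1, 54), (3, 53), (4, 6), (5, 40), (6, 55), (8, 62), (9, 54), (10, 57), (11, 49), (12, 5), (15, 57), (16, 19), (19, 62), (21, 8), (22, 38), (23, 11)])
v24: WRITE a=26  (a history now [(2, 33), (7, 63), (13, 48), (14, 4), (17, 54), (18, 32), (20, 58), (24, 26)])
v25: WRITE a=54  (a history now [(2, 33), (7, 63), (13, 48), (14, 4), (17, 54), (18, 32), (20, 58), (24, 26), (25, 54)])
Read results in order: ['NONE', '33', '54', '40', '40', '62', '48', '63', '5', '33']
NONE count = 1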